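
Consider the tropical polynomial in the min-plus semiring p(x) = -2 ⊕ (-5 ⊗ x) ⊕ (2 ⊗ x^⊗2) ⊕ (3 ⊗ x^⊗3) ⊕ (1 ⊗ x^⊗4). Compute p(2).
p(2) = -3

A tropical monomial a ⊗ x^⊗i evaluates to a + i · x. Evaluating each term at x = 2:
  Term 0 contributes -2 + 0 · 2 = -2
  Term 1 contributes -5 + 1 · 2 = -3
  Term 2 contributes 2 + 2 · 2 = 6
  Term 3 contributes 3 + 3 · 2 = 9
  Term 4 contributes 1 + 4 · 2 = 9
p(2) = ⊕ of these = min[-2, -3, 6, 9, 9] = -3.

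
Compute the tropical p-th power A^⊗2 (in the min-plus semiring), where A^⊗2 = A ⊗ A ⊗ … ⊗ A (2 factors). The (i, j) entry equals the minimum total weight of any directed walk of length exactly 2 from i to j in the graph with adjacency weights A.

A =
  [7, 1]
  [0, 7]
A^⊗2 =
  [1, 8]
  [7, 1]

Each entry (A^⊗2)_ij equals the minimum over all length-2 walks i = v_0 → v_1 → … → v_2 = j of Σ_t A[v_t][v_{t+1}]. For example, for (i, j) = (0, 1) we minimise over 2 possible intermediate vertex sequences; the minimum is 8, attained along the walk 0 → 0 → 1.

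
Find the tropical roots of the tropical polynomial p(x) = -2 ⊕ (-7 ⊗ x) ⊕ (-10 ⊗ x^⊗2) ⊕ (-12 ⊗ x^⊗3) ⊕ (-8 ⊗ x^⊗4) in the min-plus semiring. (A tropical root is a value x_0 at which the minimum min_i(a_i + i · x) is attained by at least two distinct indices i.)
Roots: {-4, 2, 3, 5}

Each tropical root is a break point of the lower envelope of the lines y = a_i + i · x (there are 5 lines, with slopes 0, 1, ..., 4). Only the lines that attain the minimum somewhere contribute to roots; other lines are dominated. Here the surviving (envelope) indices are i = 4, i = 3, i = 2, i = 1, i = 0.
Intersections between consecutive envelope lines give the roots: for adjacent envelope indices i < j the intersection is x = (a_i − a_j) / (j − i). Reading off the sorted break points: {-4, 2, 3, 5}.
Verification: at each break x_0, at least two indices attain the minimum of min_i(a_i + i · x_0).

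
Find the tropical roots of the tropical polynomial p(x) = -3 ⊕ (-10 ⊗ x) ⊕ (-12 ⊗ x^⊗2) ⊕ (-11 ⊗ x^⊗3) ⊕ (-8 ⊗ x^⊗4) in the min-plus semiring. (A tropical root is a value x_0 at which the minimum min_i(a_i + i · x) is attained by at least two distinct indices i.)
Roots: {-3, -1, 2, 7}

Each tropical root is a break point of the lower envelope of the lines y = a_i + i · x (there are 5 lines, with slopes 0, 1, ..., 4). Only the lines that attain the minimum somewhere contribute to roots; other lines are dominated. Here the surviving (envelope) indices are i = 4, i = 3, i = 2, i = 1, i = 0.
Intersections between consecutive envelope lines give the roots: for adjacent envelope indices i < j the intersection is x = (a_i − a_j) / (j − i). Reading off the sorted break points: {-3, -1, 2, 7}.
Verification: at each break x_0, at least two indices attain the minimum of min_i(a_i + i · x_0).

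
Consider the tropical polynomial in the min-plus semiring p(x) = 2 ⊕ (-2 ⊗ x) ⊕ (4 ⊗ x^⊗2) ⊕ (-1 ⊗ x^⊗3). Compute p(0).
p(0) = -2

A tropical monomial a ⊗ x^⊗i evaluates to a + i · x. Evaluating each term at x = 0:
  Term 0 contributes 2 + 0 · 0 = 2
  Term 1 contributes -2 + 1 · 0 = -2
  Term 2 contributes 4 + 2 · 0 = 4
  Term 3 contributes -1 + 3 · 0 = -1
p(0) = ⊕ of these = min[2, -2, 4, -1] = -2.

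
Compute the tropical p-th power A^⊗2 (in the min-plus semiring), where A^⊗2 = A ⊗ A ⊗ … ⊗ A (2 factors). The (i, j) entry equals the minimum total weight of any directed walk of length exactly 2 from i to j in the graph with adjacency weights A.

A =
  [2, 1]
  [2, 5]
A^⊗2 =
  [3, 3]
  [4, 3]

Each entry (A^⊗2)_ij equals the minimum over all length-2 walks i = v_0 → v_1 → … → v_2 = j of Σ_t A[v_t][v_{t+1}]. For example, for (i, j) = (0, 1) we minimise over 2 possible intermediate vertex sequences; the minimum is 3, attained along the walk 0 → 0 → 1.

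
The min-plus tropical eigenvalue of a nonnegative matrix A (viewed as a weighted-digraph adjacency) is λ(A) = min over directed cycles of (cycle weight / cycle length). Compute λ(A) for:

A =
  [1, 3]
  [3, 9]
λ(A) = 1

Enumerate directed cycles and compute their means (weight / length). Sample:
  cycle 0 → 0: weight = 1, length = 1, mean = 1/1 ≈ 1.000
  cycle 1 → 1: weight = 9, length = 1, mean = 9/1 ≈ 9.000
  cycle 0 → 1 → 0: weight = 6, length = 2, mean = 6/2 ≈ 3.000
  cycle 1 → 0 → 1: weight = 6, length = 2, mean = 6/2 ≈ 3.000
Minimum mean = 1.000, attained e.g. along the cycle 0 → 0 with weight 1 and length 1. So λ(A) = 1/1 = 1.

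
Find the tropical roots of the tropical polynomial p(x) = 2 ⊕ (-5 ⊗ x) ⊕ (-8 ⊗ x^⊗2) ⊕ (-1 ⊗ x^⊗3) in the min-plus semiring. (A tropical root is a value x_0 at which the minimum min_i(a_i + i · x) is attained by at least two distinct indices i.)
Roots: {-7, 3, 7}

Each tropical root is a break point of the lower envelope of the lines y = a_i + i · x (there are 4 lines, with slopes 0, 1, ..., 3). Only the lines that attain the minimum somewhere contribute to roots; other lines are dominated. Here the surviving (envelope) indices are i = 3, i = 2, i = 1, i = 0.
Intersections between consecutive envelope lines give the roots: for adjacent envelope indices i < j the intersection is x = (a_i − a_j) / (j − i). Reading off the sorted break points: {-7, 3, 7}.
Verification: at each break x_0, at least two indices attain the minimum of min_i(a_i + i · x_0).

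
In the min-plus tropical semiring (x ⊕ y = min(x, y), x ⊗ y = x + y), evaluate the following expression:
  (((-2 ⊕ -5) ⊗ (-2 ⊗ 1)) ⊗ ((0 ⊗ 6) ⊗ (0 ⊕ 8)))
(((-2 ⊕ -5) ⊗ (-2 ⊗ 1)) ⊗ ((0 ⊗ 6) ⊗ (0 ⊕ 8))) = 0

Expand innermost to outermost. Recall ⊕ takes the minimum of its arguments and ⊗ takes their sum. Working out the expression (((-2 ⊕ -5) ⊗ (-2 ⊗ 1)) ⊗ ((0 ⊗ 6) ⊗ (0 ⊕ 8))) gives 0.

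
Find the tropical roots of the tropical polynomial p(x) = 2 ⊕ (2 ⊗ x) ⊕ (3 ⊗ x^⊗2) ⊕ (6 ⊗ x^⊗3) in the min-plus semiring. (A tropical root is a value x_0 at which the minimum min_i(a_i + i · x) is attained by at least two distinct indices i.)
Roots: {-3, -1, 0}

Each tropical root is a break point of the lower envelope of the lines y = a_i + i · x (there are 4 lines, with slopes 0, 1, ..., 3). Only the lines that attain the minimum somewhere contribute to roots; other lines are dominated. Here the surviving (envelope) indices are i = 3, i = 2, i = 1, i = 0.
Intersections between consecutive envelope lines give the roots: for adjacent envelope indices i < j the intersection is x = (a_i − a_j) / (j − i). Reading off the sorted break points: {-3, -1, 0}.
Verification: at each break x_0, at least two indices attain the minimum of min_i(a_i + i · x_0).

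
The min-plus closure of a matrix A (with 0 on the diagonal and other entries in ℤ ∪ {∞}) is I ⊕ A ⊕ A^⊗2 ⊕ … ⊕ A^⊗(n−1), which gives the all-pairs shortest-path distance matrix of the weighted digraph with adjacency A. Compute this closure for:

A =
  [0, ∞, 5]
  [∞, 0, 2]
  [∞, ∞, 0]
Closure =
  [0, ∞, 5]
  [∞, 0, 2]
  [∞, ∞, 0]

This is the Floyd-Warshall all-pairs shortest-path computation. For each intermediate vertex k = 0, 1, …, 2, update dist[i][j] ← min(dist[i][j], dist[i][k] + dist[k][j]). The final matrix gives, for each (i, j), the minimum total weight of any directed path from i to j (possibly empty when i = j).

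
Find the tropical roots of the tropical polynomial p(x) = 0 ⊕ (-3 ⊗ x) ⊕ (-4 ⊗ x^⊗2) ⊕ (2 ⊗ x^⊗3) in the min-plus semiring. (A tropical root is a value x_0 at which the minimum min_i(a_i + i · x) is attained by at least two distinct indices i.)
Roots: {-6, 1, 3}

Each tropical root is a break point of the lower envelope of the lines y = a_i + i · x (there are 4 lines, with slopes 0, 1, ..., 3). Only the lines that attain the minimum somewhere contribute to roots; other lines are dominated. Here the surviving (envelope) indices are i = 3, i = 2, i = 1, i = 0.
Intersections between consecutive envelope lines give the roots: for adjacent envelope indices i < j the intersection is x = (a_i − a_j) / (j − i). Reading off the sorted break points: {-6, 1, 3}.
Verification: at each break x_0, at least two indices attain the minimum of min_i(a_i + i · x_0).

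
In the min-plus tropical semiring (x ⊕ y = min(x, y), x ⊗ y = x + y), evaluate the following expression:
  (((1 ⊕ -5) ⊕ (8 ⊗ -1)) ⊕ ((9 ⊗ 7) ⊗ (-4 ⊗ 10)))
(((1 ⊕ -5) ⊕ (8 ⊗ -1)) ⊕ ((9 ⊗ 7) ⊗ (-4 ⊗ 10))) = -5

Expand innermost to outermost. Recall ⊕ takes the minimum of its arguments and ⊗ takes their sum. Working out the expression (((1 ⊕ -5) ⊕ (8 ⊗ -1)) ⊕ ((9 ⊗ 7) ⊗ (-4 ⊗ 10))) gives -5.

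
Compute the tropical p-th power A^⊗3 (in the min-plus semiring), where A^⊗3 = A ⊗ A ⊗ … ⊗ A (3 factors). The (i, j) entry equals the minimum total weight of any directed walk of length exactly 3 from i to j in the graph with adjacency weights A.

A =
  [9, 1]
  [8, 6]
A^⊗3 =
  [15, 10]
  [17, 15]

Each entry (A^⊗3)_ij equals the minimum over all length-3 walks i = v_0 → v_1 → … → v_3 = j of Σ_t A[v_t][v_{t+1}]. For example, for (i, j) = (0, 1) we minimise over 4 possible intermediate vertex sequences; the minimum is 10, attained along the walk 0 → 1 → 0 → 1.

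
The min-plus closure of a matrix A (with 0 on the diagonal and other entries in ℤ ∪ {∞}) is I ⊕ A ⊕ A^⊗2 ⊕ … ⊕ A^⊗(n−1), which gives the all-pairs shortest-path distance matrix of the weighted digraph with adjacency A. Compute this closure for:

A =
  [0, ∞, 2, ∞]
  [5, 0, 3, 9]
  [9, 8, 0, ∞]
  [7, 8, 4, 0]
Closure =
  [0, 10, 2, 19]
  [5, 0, 3, 9]
  [9, 8, 0, 17]
  [7, 8, 4, 0]

This is the Floyd-Warshall all-pairs shortest-path computation. For each intermediate vertex k = 0, 1, …, 3, update dist[i][j] ← min(dist[i][j], dist[i][k] + dist[k][j]). The final matrix gives, for each (i, j), the minimum total weight of any directed path from i to j (possibly empty when i = j).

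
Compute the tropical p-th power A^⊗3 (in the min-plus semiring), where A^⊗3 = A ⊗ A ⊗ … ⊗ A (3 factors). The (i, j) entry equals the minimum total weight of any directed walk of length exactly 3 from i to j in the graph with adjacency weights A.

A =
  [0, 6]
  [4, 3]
A^⊗3 =
  [0, 6]
  [4, 9]

Each entry (A^⊗3)_ij equals the minimum over all length-3 walks i = v_0 → v_1 → … → v_3 = j of Σ_t A[v_t][v_{t+1}]. For example, for (i, j) = (0, 1) we minimise over 4 possible intermediate vertex sequences; the minimum is 6, attained along the walk 0 → 0 → 0 → 1.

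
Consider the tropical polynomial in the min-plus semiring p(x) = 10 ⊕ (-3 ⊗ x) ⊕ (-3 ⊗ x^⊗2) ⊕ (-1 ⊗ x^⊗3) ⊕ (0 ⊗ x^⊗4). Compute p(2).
p(2) = -1

A tropical monomial a ⊗ x^⊗i evaluates to a + i · x. Evaluating each term at x = 2:
  Term 0 contributes 10 + 0 · 2 = 10
  Term 1 contributes -3 + 1 · 2 = -1
  Term 2 contributes -3 + 2 · 2 = 1
  Term 3 contributes -1 + 3 · 2 = 5
  Term 4 contributes 0 + 4 · 2 = 8
p(2) = ⊕ of these = min[10, -1, 1, 5, 8] = -1.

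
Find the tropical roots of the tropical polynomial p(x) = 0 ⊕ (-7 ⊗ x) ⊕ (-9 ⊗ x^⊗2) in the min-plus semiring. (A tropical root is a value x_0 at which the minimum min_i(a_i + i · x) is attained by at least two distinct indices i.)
Roots: {2, 7}

Each tropical root is a break point of the lower envelope of the lines y = a_i + i · x (there are 3 lines, with slopes 0, 1, ..., 2). Only the lines that attain the minimum somewhere contribute to roots; other lines are dominated. Here the surviving (envelope) indices are i = 2, i = 1, i = 0.
Intersections between consecutive envelope lines give the roots: for adjacent envelope indices i < j the intersection is x = (a_i − a_j) / (j − i). Reading off the sorted break points: {2, 7}.
Verification: at each break x_0, at least two indices attain the minimum of min_i(a_i + i · x_0).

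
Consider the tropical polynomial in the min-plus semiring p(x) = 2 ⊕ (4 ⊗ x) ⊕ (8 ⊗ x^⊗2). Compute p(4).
p(4) = 2

A tropical monomial a ⊗ x^⊗i evaluates to a + i · x. Evaluating each term at x = 4:
  Term 0 contributes 2 + 0 · 4 = 2
  Term 1 contributes 4 + 1 · 4 = 8
  Term 2 contributes 8 + 2 · 4 = 16
p(4) = ⊕ of these = min[2, 8, 16] = 2.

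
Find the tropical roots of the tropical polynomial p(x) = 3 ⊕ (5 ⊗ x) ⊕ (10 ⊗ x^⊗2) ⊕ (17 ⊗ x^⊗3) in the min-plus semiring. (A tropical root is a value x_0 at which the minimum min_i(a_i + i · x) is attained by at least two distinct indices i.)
Roots: {-7, -5, -2}

Each tropical root is a break point of the lower envelope of the lines y = a_i + i · x (there are 4 lines, with slopes 0, 1, ..., 3). Only the lines that attain the minimum somewhere contribute to roots; other lines are dominated. Here the surviving (envelope) indices are i = 3, i = 2, i = 1, i = 0.
Intersections between consecutive envelope lines give the roots: for adjacent envelope indices i < j the intersection is x = (a_i − a_j) / (j − i). Reading off the sorted break points: {-7, -5, -2}.
Verification: at each break x_0, at least two indices attain the minimum of min_i(a_i + i · x_0).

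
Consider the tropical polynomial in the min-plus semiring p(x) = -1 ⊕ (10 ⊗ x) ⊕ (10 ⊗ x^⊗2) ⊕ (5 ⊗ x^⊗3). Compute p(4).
p(4) = -1

A tropical monomial a ⊗ x^⊗i evaluates to a + i · x. Evaluating each term at x = 4:
  Term 0 contributes -1 + 0 · 4 = -1
  Term 1 contributes 10 + 1 · 4 = 14
  Term 2 contributes 10 + 2 · 4 = 18
  Term 3 contributes 5 + 3 · 4 = 17
p(4) = ⊕ of these = min[-1, 14, 18, 17] = -1.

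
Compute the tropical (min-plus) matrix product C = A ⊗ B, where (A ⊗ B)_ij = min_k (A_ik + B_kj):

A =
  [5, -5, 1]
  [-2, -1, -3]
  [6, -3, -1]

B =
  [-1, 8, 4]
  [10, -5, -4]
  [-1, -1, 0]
A ⊗ B =
  [0, -10, -9]
  [-4, -6, -5]
  [-2, -8, -7]

Apply the min-plus product entry-by-entry:
  C[0][0] = min over k of (A[0][0] + B[0][0] = 5 + -1 = 4, A[0][1] + B[1][0] = -5 + 10 = 5, A[0][2] + B[2][0] = 1 + -1 = 0) = 0 (attained at k = 2)
  C[0][1] = min over k of (A[0][0] + B[0][1] = 5 + 8 = 13, A[0][1] + B[1][1] = -5 + -5 = -10, A[0][2] + B[2][1] = 1 + -1 = 0) = -10 (attained at k = 1)
  C[0][2] = min over k of (A[0][0] + B[0][2] = 5 + 4 = 9, A[0][1] + B[1][2] = -5 + -4 = -9, A[0][2] + B[2][2] = 1 + 0 = 1) = -9 (attained at k = 1)
  C[1][0] = min over k of (A[1][0] + B[0][0] = -2 + -1 = -3, A[1][1] + B[1][0] = -1 + 10 = 9, A[1][2] + B[2][0] = -3 + -1 = -4) = -4 (attained at k = 2)
  C[1][1] = min over k of (A[1][0] + B[0][1] = -2 + 8 = 6, A[1][1] + B[1][1] = -1 + -5 = -6, A[1][2] + B[2][1] = -3 + -1 = -4) = -6 (attained at k = 1)
  C[1][2] = min over k of (A[1][0] + B[0][2] = -2 + 4 = 2, A[1][1] + B[1][2] = -1 + -4 = -5, A[1][2] + B[2][2] = -3 + 0 = -3) = -5 (attained at k = 1)
  C[2][0] = min over k of (A[2][0] + B[0][0] = 6 + -1 = 5, A[2][1] + B[1][0] = -3 + 10 = 7, A[2][2] + B[2][0] = -1 + -1 = -2) = -2 (attained at k = 2)
  C[2][1] = min over k of (A[2][0] + B[0][1] = 6 + 8 = 14, A[2][1] + B[1][1] = -3 + -5 = -8, A[2][2] + B[2][1] = -1 + -1 = -2) = -8 (attained at k = 1)
  C[2][2] = min over k of (A[2][0] + B[0][2] = 6 + 4 = 10, A[2][1] + B[1][2] = -3 + -4 = -7, A[2][2] + B[2][2] = -1 + 0 = -1) = -7 (attained at k = 1)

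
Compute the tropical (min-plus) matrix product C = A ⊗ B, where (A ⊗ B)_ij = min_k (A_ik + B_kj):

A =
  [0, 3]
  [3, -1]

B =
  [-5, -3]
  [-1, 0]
A ⊗ B =
  [-5, -3]
  [-2, -1]

Apply the min-plus product entry-by-entry:
  C[0][0] = min over k of (A[0][0] + B[0][0] = 0 + -5 = -5, A[0][1] + B[1][0] = 3 + -1 = 2) = -5 (attained at k = 0)
  C[0][1] = min over k of (A[0][0] + B[0][1] = 0 + -3 = -3, A[0][1] + B[1][1] = 3 + 0 = 3) = -3 (attained at k = 0)
  C[1][0] = min over k of (A[1][0] + B[0][0] = 3 + -5 = -2, A[1][1] + B[1][0] = -1 + -1 = -2) = -2 (attained at k = 0)
  C[1][1] = min over k of (A[1][0] + B[0][1] = 3 + -3 = 0, A[1][1] + B[1][1] = -1 + 0 = -1) = -1 (attained at k = 1)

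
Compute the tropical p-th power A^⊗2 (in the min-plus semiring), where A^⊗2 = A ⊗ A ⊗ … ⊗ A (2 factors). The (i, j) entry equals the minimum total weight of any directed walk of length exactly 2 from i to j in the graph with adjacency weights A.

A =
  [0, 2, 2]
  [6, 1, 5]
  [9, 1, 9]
A^⊗2 =
  [0, 2, 2]
  [6, 2, 6]
  [7, 2, 6]

Each entry (A^⊗2)_ij equals the minimum over all length-2 walks i = v_0 → v_1 → … → v_2 = j of Σ_t A[v_t][v_{t+1}]. For example, for (i, j) = (0, 2) we minimise over 3 possible intermediate vertex sequences; the minimum is 2, attained along the walk 0 → 0 → 2.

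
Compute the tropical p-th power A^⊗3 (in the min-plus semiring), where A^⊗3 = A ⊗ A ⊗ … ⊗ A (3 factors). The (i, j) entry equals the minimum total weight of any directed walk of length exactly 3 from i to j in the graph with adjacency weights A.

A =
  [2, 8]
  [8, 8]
A^⊗3 =
  [6, 12]
  [12, 18]

Each entry (A^⊗3)_ij equals the minimum over all length-3 walks i = v_0 → v_1 → … → v_3 = j of Σ_t A[v_t][v_{t+1}]. For example, for (i, j) = (0, 1) we minimise over 4 possible intermediate vertex sequences; the minimum is 12, attained along the walk 0 → 0 → 0 → 1.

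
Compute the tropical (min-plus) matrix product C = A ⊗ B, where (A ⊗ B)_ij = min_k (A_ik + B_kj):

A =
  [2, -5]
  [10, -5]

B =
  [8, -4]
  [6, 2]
A ⊗ B =
  [1, -3]
  [1, -3]

Apply the min-plus product entry-by-entry:
  C[0][0] = min over k of (A[0][0] + B[0][0] = 2 + 8 = 10, A[0][1] + B[1][0] = -5 + 6 = 1) = 1 (attained at k = 1)
  C[0][1] = min over k of (A[0][0] + B[0][1] = 2 + -4 = -2, A[0][1] + B[1][1] = -5 + 2 = -3) = -3 (attained at k = 1)
  C[1][0] = min over k of (A[1][0] + B[0][0] = 10 + 8 = 18, A[1][1] + B[1][0] = -5 + 6 = 1) = 1 (attained at k = 1)
  C[1][1] = min over k of (A[1][0] + B[0][1] = 10 + -4 = 6, A[1][1] + B[1][1] = -5 + 2 = -3) = -3 (attained at k = 1)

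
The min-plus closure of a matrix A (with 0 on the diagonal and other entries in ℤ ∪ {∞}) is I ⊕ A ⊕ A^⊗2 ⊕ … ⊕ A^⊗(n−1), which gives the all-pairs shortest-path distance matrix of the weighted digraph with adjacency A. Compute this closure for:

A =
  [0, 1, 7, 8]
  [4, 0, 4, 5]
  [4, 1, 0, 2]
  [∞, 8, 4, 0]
Closure =
  [0, 1, 5, 6]
  [4, 0, 4, 5]
  [4, 1, 0, 2]
  [8, 5, 4, 0]

This is the Floyd-Warshall all-pairs shortest-path computation. For each intermediate vertex k = 0, 1, …, 3, update dist[i][j] ← min(dist[i][j], dist[i][k] + dist[k][j]). The final matrix gives, for each (i, j), the minimum total weight of any directed path from i to j (possibly empty when i = j).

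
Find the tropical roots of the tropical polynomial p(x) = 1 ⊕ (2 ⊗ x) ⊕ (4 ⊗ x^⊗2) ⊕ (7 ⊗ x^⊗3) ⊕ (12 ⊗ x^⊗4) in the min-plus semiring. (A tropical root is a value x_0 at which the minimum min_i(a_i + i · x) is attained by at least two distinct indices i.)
Roots: {-5, -3, -2, -1}

Each tropical root is a break point of the lower envelope of the lines y = a_i + i · x (there are 5 lines, with slopes 0, 1, ..., 4). Only the lines that attain the minimum somewhere contribute to roots; other lines are dominated. Here the surviving (envelope) indices are i = 4, i = 3, i = 2, i = 1, i = 0.
Intersections between consecutive envelope lines give the roots: for adjacent envelope indices i < j the intersection is x = (a_i − a_j) / (j − i). Reading off the sorted break points: {-5, -3, -2, -1}.
Verification: at each break x_0, at least two indices attain the minimum of min_i(a_i + i · x_0).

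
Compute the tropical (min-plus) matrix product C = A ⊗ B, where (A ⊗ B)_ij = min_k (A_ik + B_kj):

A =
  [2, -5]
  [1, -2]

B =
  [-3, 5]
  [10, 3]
A ⊗ B =
  [-1, -2]
  [-2, 1]

Apply the min-plus product entry-by-entry:
  C[0][0] = min over k of (A[0][0] + B[0][0] = 2 + -3 = -1, A[0][1] + B[1][0] = -5 + 10 = 5) = -1 (attained at k = 0)
  C[0][1] = min over k of (A[0][0] + B[0][1] = 2 + 5 = 7, A[0][1] + B[1][1] = -5 + 3 = -2) = -2 (attained at k = 1)
  C[1][0] = min over k of (A[1][0] + B[0][0] = 1 + -3 = -2, A[1][1] + B[1][0] = -2 + 10 = 8) = -2 (attained at k = 0)
  C[1][1] = min over k of (A[1][0] + B[0][1] = 1 + 5 = 6, A[1][1] + B[1][1] = -2 + 3 = 1) = 1 (attained at k = 1)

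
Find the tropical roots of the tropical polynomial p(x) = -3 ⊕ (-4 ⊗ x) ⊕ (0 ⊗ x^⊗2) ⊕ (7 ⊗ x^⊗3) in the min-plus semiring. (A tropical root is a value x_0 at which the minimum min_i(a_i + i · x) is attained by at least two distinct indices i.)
Roots: {-7, -4, 1}

Each tropical root is a break point of the lower envelope of the lines y = a_i + i · x (there are 4 lines, with slopes 0, 1, ..., 3). Only the lines that attain the minimum somewhere contribute to roots; other lines are dominated. Here the surviving (envelope) indices are i = 3, i = 2, i = 1, i = 0.
Intersections between consecutive envelope lines give the roots: for adjacent envelope indices i < j the intersection is x = (a_i − a_j) / (j − i). Reading off the sorted break points: {-7, -4, 1}.
Verification: at each break x_0, at least two indices attain the minimum of min_i(a_i + i · x_0).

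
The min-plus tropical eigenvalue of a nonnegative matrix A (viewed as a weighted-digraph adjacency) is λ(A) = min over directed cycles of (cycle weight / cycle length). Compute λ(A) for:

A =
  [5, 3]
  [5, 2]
λ(A) = 2

Enumerate directed cycles and compute their means (weight / length). Sample:
  cycle 0 → 0: weight = 5, length = 1, mean = 5/1 ≈ 5.000
  cycle 1 → 1: weight = 2, length = 1, mean = 2/1 ≈ 2.000
  cycle 0 → 1 → 0: weight = 8, length = 2, mean = 8/2 ≈ 4.000
  cycle 1 → 0 → 1: weight = 8, length = 2, mean = 8/2 ≈ 4.000
Minimum mean = 2.000, attained e.g. along the cycle 1 → 1 with weight 2 and length 1. So λ(A) = 2/1 = 2.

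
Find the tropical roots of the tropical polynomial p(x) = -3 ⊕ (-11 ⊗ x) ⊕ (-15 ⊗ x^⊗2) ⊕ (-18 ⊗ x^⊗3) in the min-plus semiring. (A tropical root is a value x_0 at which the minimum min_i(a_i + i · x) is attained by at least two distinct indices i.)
Roots: {3, 4, 8}

Each tropical root is a break point of the lower envelope of the lines y = a_i + i · x (there are 4 lines, with slopes 0, 1, ..., 3). Only the lines that attain the minimum somewhere contribute to roots; other lines are dominated. Here the surviving (envelope) indices are i = 3, i = 2, i = 1, i = 0.
Intersections between consecutive envelope lines give the roots: for adjacent envelope indices i < j the intersection is x = (a_i − a_j) / (j − i). Reading off the sorted break points: {3, 4, 8}.
Verification: at each break x_0, at least two indices attain the minimum of min_i(a_i + i · x_0).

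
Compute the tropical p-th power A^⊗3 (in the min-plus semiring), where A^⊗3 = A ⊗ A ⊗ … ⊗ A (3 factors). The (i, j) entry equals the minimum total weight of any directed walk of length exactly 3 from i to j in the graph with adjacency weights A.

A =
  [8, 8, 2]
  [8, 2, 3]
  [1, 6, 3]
A^⊗3 =
  [6, 10, 5]
  [6, 6, 6]
  [4, 9, 6]

Each entry (A^⊗3)_ij equals the minimum over all length-3 walks i = v_0 → v_1 → … → v_3 = j of Σ_t A[v_t][v_{t+1}]. For example, for (i, j) = (0, 2) we minimise over 9 possible intermediate vertex sequences; the minimum is 5, attained along the walk 0 → 2 → 0 → 2.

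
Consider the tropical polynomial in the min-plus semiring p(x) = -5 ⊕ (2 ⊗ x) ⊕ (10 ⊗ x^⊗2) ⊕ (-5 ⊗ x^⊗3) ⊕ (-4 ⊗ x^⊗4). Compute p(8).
p(8) = -5

A tropical monomial a ⊗ x^⊗i evaluates to a + i · x. Evaluating each term at x = 8:
  Term 0 contributes -5 + 0 · 8 = -5
  Term 1 contributes 2 + 1 · 8 = 10
  Term 2 contributes 10 + 2 · 8 = 26
  Term 3 contributes -5 + 3 · 8 = 19
  Term 4 contributes -4 + 4 · 8 = 28
p(8) = ⊕ of these = min[-5, 10, 26, 19, 28] = -5.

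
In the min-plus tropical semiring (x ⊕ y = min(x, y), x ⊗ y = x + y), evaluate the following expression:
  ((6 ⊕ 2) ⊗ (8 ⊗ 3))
((6 ⊕ 2) ⊗ (8 ⊗ 3)) = 13

Expand innermost to outermost. Recall ⊕ takes the minimum of its arguments and ⊗ takes their sum. Working out the expression ((6 ⊕ 2) ⊗ (8 ⊗ 3)) gives 13.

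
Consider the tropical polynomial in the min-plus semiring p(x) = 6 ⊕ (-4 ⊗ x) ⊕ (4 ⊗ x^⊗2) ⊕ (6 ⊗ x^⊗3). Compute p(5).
p(5) = 1

A tropical monomial a ⊗ x^⊗i evaluates to a + i · x. Evaluating each term at x = 5:
  Term 0 contributes 6 + 0 · 5 = 6
  Term 1 contributes -4 + 1 · 5 = 1
  Term 2 contributes 4 + 2 · 5 = 14
  Term 3 contributes 6 + 3 · 5 = 21
p(5) = ⊕ of these = min[6, 1, 14, 21] = 1.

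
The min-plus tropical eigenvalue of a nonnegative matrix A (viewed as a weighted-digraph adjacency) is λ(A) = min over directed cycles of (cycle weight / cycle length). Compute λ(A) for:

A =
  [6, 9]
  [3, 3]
λ(A) = 3

Enumerate directed cycles and compute their means (weight / length). Sample:
  cycle 0 → 0: weight = 6, length = 1, mean = 6/1 ≈ 6.000
  cycle 1 → 1: weight = 3, length = 1, mean = 3/1 ≈ 3.000
  cycle 0 → 1 → 0: weight = 12, length = 2, mean = 12/2 ≈ 6.000
  cycle 1 → 0 → 1: weight = 12, length = 2, mean = 12/2 ≈ 6.000
Minimum mean = 3.000, attained e.g. along the cycle 1 → 1 with weight 3 and length 1. So λ(A) = 3/1 = 3.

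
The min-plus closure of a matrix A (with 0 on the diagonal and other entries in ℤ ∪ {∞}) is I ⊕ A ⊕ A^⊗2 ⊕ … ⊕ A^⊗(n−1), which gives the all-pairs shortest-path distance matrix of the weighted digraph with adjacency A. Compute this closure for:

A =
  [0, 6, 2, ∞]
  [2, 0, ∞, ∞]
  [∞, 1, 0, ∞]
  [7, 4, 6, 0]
Closure =
  [0, 3, 2, ∞]
  [2, 0, 4, ∞]
  [3, 1, 0, ∞]
  [6, 4, 6, 0]

This is the Floyd-Warshall all-pairs shortest-path computation. For each intermediate vertex k = 0, 1, …, 3, update dist[i][j] ← min(dist[i][j], dist[i][k] + dist[k][j]). The final matrix gives, for each (i, j), the minimum total weight of any directed path from i to j (possibly empty when i = j).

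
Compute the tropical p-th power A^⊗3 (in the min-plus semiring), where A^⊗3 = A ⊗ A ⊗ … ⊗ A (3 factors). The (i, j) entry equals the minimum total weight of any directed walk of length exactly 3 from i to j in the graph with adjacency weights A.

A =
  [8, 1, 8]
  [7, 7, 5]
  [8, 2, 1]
A^⊗3 =
  [14, 8, 7]
  [14, 8, 7]
  [10, 4, 3]

Each entry (A^⊗3)_ij equals the minimum over all length-3 walks i = v_0 → v_1 → … → v_3 = j of Σ_t A[v_t][v_{t+1}]. For example, for (i, j) = (0, 2) we minimise over 9 possible intermediate vertex sequences; the minimum is 7, attained along the walk 0 → 1 → 2 → 2.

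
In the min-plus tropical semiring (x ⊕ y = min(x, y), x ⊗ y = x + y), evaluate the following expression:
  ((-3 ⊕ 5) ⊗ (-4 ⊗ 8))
((-3 ⊕ 5) ⊗ (-4 ⊗ 8)) = 1

Expand innermost to outermost. Recall ⊕ takes the minimum of its arguments and ⊗ takes their sum. Working out the expression ((-3 ⊕ 5) ⊗ (-4 ⊗ 8)) gives 1.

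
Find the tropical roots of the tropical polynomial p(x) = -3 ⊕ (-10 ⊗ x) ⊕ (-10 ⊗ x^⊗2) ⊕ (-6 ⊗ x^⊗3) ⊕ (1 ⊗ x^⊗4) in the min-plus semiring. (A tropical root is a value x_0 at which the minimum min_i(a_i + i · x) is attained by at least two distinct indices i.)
Roots: {-7, -4, 0, 7}

Each tropical root is a break point of the lower envelope of the lines y = a_i + i · x (there are 5 lines, with slopes 0, 1, ..., 4). Only the lines that attain the minimum somewhere contribute to roots; other lines are dominated. Here the surviving (envelope) indices are i = 4, i = 3, i = 2, i = 1, i = 0.
Intersections between consecutive envelope lines give the roots: for adjacent envelope indices i < j the intersection is x = (a_i − a_j) / (j − i). Reading off the sorted break points: {-7, -4, 0, 7}.
Verification: at each break x_0, at least two indices attain the minimum of min_i(a_i + i · x_0).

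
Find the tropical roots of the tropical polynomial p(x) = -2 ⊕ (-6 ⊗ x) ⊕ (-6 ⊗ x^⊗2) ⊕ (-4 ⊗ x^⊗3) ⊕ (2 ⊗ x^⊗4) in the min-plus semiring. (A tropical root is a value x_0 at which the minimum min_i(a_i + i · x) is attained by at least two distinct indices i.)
Roots: {-6, -2, 0, 4}

Each tropical root is a break point of the lower envelope of the lines y = a_i + i · x (there are 5 lines, with slopes 0, 1, ..., 4). Only the lines that attain the minimum somewhere contribute to roots; other lines are dominated. Here the surviving (envelope) indices are i = 4, i = 3, i = 2, i = 1, i = 0.
Intersections between consecutive envelope lines give the roots: for adjacent envelope indices i < j the intersection is x = (a_i − a_j) / (j − i). Reading off the sorted break points: {-6, -2, 0, 4}.
Verification: at each break x_0, at least two indices attain the minimum of min_i(a_i + i · x_0).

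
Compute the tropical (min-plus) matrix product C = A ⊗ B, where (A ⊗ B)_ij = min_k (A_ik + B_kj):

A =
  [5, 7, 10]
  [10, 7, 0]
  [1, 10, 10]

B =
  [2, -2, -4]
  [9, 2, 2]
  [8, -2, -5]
A ⊗ B =
  [7, 3, 1]
  [8, -2, -5]
  [3, -1, -3]

Apply the min-plus product entry-by-entry:
  C[0][0] = min over k of (A[0][0] + B[0][0] = 5 + 2 = 7, A[0][1] + B[1][0] = 7 + 9 = 16, A[0][2] + B[2][0] = 10 + 8 = 18) = 7 (attained at k = 0)
  C[0][1] = min over k of (A[0][0] + B[0][1] = 5 + -2 = 3, A[0][1] + B[1][1] = 7 + 2 = 9, A[0][2] + B[2][1] = 10 + -2 = 8) = 3 (attained at k = 0)
  C[0][2] = min over k of (A[0][0] + B[0][2] = 5 + -4 = 1, A[0][1] + B[1][2] = 7 + 2 = 9, A[0][2] + B[2][2] = 10 + -5 = 5) = 1 (attained at k = 0)
  C[1][0] = min over k of (A[1][0] + B[0][0] = 10 + 2 = 12, A[1][1] + B[1][0] = 7 + 9 = 16, A[1][2] + B[2][0] = 0 + 8 = 8) = 8 (attained at k = 2)
  C[1][1] = min over k of (A[1][0] + B[0][1] = 10 + -2 = 8, A[1][1] + B[1][1] = 7 + 2 = 9, A[1][2] + B[2][1] = 0 + -2 = -2) = -2 (attained at k = 2)
  C[1][2] = min over k of (A[1][0] + B[0][2] = 10 + -4 = 6, A[1][1] + B[1][2] = 7 + 2 = 9, A[1][2] + B[2][2] = 0 + -5 = -5) = -5 (attained at k = 2)
  C[2][0] = min over k of (A[2][0] + B[0][0] = 1 + 2 = 3, A[2][1] + B[1][0] = 10 + 9 = 19, A[2][2] + B[2][0] = 10 + 8 = 18) = 3 (attained at k = 0)
  C[2][1] = min over k of (A[2][0] + B[0][1] = 1 + -2 = -1, A[2][1] + B[1][1] = 10 + 2 = 12, A[2][2] + B[2][1] = 10 + -2 = 8) = -1 (attained at k = 0)
  C[2][2] = min over k of (A[2][0] + B[0][2] = 1 + -4 = -3, A[2][1] + B[1][2] = 10 + 2 = 12, A[2][2] + B[2][2] = 10 + -5 = 5) = -3 (attained at k = 0)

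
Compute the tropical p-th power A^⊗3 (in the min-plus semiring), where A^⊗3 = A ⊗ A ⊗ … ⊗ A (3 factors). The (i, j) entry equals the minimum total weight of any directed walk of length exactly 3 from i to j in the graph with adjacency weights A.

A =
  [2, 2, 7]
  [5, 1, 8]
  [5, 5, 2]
A^⊗3 =
  [6, 4, 11]
  [7, 3, 10]
  [9, 7, 6]

Each entry (A^⊗3)_ij equals the minimum over all length-3 walks i = v_0 → v_1 → … → v_3 = j of Σ_t A[v_t][v_{t+1}]. For example, for (i, j) = (0, 2) we minimise over 9 possible intermediate vertex sequences; the minimum is 11, attained along the walk 0 → 0 → 0 → 2.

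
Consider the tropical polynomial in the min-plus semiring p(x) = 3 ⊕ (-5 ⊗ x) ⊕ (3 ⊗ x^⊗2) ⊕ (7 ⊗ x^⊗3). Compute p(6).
p(6) = 1

A tropical monomial a ⊗ x^⊗i evaluates to a + i · x. Evaluating each term at x = 6:
  Term 0 contributes 3 + 0 · 6 = 3
  Term 1 contributes -5 + 1 · 6 = 1
  Term 2 contributes 3 + 2 · 6 = 15
  Term 3 contributes 7 + 3 · 6 = 25
p(6) = ⊕ of these = min[3, 1, 15, 25] = 1.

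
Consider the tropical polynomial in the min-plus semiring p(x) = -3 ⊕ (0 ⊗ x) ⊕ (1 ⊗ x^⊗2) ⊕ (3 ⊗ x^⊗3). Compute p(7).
p(7) = -3

A tropical monomial a ⊗ x^⊗i evaluates to a + i · x. Evaluating each term at x = 7:
  Term 0 contributes -3 + 0 · 7 = -3
  Term 1 contributes 0 + 1 · 7 = 7
  Term 2 contributes 1 + 2 · 7 = 15
  Term 3 contributes 3 + 3 · 7 = 24
p(7) = ⊕ of these = min[-3, 7, 15, 24] = -3.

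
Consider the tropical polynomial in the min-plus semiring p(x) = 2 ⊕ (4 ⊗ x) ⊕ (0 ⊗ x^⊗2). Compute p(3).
p(3) = 2

A tropical monomial a ⊗ x^⊗i evaluates to a + i · x. Evaluating each term at x = 3:
  Term 0 contributes 2 + 0 · 3 = 2
  Term 1 contributes 4 + 1 · 3 = 7
  Term 2 contributes 0 + 2 · 3 = 6
p(3) = ⊕ of these = min[2, 7, 6] = 2.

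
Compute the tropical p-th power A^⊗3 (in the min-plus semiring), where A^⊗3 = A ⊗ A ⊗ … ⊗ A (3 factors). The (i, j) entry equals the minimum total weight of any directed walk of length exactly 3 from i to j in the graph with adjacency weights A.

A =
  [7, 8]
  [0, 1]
A^⊗3 =
  [9, 10]
  [2, 3]

Each entry (A^⊗3)_ij equals the minimum over all length-3 walks i = v_0 → v_1 → … → v_3 = j of Σ_t A[v_t][v_{t+1}]. For example, for (i, j) = (0, 1) we minimise over 4 possible intermediate vertex sequences; the minimum is 10, attained along the walk 0 → 1 → 1 → 1.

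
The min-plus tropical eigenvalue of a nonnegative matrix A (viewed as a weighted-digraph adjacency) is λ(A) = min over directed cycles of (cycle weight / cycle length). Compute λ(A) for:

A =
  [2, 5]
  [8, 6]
λ(A) = 2

Enumerate directed cycles and compute their means (weight / length). Sample:
  cycle 0 → 0: weight = 2, length = 1, mean = 2/1 ≈ 2.000
  cycle 1 → 1: weight = 6, length = 1, mean = 6/1 ≈ 6.000
  cycle 0 → 1 → 0: weight = 13, length = 2, mean = 13/2 ≈ 6.500
  cycle 1 → 0 → 1: weight = 13, length = 2, mean = 13/2 ≈ 6.500
Minimum mean = 2.000, attained e.g. along the cycle 0 → 0 with weight 2 and length 1. So λ(A) = 2/1 = 2.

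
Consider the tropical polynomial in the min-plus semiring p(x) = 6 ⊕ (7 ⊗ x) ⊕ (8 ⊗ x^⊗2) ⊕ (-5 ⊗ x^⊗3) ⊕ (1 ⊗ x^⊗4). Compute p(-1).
p(-1) = -8

A tropical monomial a ⊗ x^⊗i evaluates to a + i · x. Evaluating each term at x = -1:
  Term 0 contributes 6 + 0 · -1 = 6
  Term 1 contributes 7 + 1 · -1 = 6
  Term 2 contributes 8 + 2 · -1 = 6
  Term 3 contributes -5 + 3 · -1 = -8
  Term 4 contributes 1 + 4 · -1 = -3
p(-1) = ⊕ of these = min[6, 6, 6, -8, -3] = -8.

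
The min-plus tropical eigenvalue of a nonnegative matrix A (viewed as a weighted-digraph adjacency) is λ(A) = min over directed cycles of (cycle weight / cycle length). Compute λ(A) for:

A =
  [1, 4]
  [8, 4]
λ(A) = 1

Enumerate directed cycles and compute their means (weight / length). Sample:
  cycle 0 → 0: weight = 1, length = 1, mean = 1/1 ≈ 1.000
  cycle 1 → 1: weight = 4, length = 1, mean = 4/1 ≈ 4.000
  cycle 0 → 1 → 0: weight = 12, length = 2, mean = 12/2 ≈ 6.000
  cycle 1 → 0 → 1: weight = 12, length = 2, mean = 12/2 ≈ 6.000
Minimum mean = 1.000, attained e.g. along the cycle 0 → 0 with weight 1 and length 1. So λ(A) = 1/1 = 1.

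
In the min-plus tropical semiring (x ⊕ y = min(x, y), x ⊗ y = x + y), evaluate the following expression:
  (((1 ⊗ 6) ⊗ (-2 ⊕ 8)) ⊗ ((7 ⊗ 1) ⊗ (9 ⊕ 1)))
(((1 ⊗ 6) ⊗ (-2 ⊕ 8)) ⊗ ((7 ⊗ 1) ⊗ (9 ⊕ 1))) = 14

Expand innermost to outermost. Recall ⊕ takes the minimum of its arguments and ⊗ takes their sum. Working out the expression (((1 ⊗ 6) ⊗ (-2 ⊕ 8)) ⊗ ((7 ⊗ 1) ⊗ (9 ⊕ 1))) gives 14.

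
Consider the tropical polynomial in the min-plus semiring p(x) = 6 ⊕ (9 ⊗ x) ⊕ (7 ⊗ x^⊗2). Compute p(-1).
p(-1) = 5

A tropical monomial a ⊗ x^⊗i evaluates to a + i · x. Evaluating each term at x = -1:
  Term 0 contributes 6 + 0 · -1 = 6
  Term 1 contributes 9 + 1 · -1 = 8
  Term 2 contributes 7 + 2 · -1 = 5
p(-1) = ⊕ of these = min[6, 8, 5] = 5.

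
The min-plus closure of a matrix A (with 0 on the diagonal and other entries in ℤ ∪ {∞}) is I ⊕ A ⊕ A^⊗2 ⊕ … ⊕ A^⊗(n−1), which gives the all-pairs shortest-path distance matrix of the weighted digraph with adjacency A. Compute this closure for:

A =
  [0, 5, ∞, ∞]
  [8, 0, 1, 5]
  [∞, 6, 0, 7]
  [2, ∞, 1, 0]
Closure =
  [0, 5, 6, 10]
  [7, 0, 1, 5]
  [9, 6, 0, 7]
  [2, 7, 1, 0]

This is the Floyd-Warshall all-pairs shortest-path computation. For each intermediate vertex k = 0, 1, …, 3, update dist[i][j] ← min(dist[i][j], dist[i][k] + dist[k][j]). The final matrix gives, for each (i, j), the minimum total weight of any directed path from i to j (possibly empty when i = j).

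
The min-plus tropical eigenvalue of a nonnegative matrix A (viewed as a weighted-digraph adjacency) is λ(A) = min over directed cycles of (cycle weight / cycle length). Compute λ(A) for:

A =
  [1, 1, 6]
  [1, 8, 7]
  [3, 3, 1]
λ(A) = 1

Enumerate directed cycles and compute their means (weight / length). Sample:
  cycle 0 → 0: weight = 1, length = 1, mean = 1/1 ≈ 1.000
  cycle 1 → 1: weight = 8, length = 1, mean = 8/1 ≈ 8.000
  cycle 2 → 2: weight = 1, length = 1, mean = 1/1 ≈ 1.000
  cycle 0 → 1 → 0: weight = 2, length = 2, mean = 2/2 ≈ 1.000
  cycle 0 → 2 → 0: weight = 9, length = 2, mean = 9/2 ≈ 4.500
  cycle 1 → 0 → 1: weight = 2, length = 2, mean = 2/2 ≈ 1.000
Minimum mean = 1.000, attained e.g. along the cycle 0 → 0 with weight 1 and length 1. So λ(A) = 1/1 = 1.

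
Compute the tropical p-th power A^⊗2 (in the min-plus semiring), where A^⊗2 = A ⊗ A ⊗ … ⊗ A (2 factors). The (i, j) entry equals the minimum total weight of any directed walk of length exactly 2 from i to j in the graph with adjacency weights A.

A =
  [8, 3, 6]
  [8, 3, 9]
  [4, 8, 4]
A^⊗2 =
  [10, 6, 10]
  [11, 6, 12]
  [8, 7, 8]

Each entry (A^⊗2)_ij equals the minimum over all length-2 walks i = v_0 → v_1 → … → v_2 = j of Σ_t A[v_t][v_{t+1}]. For example, for (i, j) = (0, 2) we minimise over 3 possible intermediate vertex sequences; the minimum is 10, attained along the walk 0 → 2 → 2.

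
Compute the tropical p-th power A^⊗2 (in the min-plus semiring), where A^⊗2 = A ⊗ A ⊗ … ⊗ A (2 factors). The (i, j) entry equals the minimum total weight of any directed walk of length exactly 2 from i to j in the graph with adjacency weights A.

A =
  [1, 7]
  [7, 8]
A^⊗2 =
  [2, 8]
  [8, 14]

Each entry (A^⊗2)_ij equals the minimum over all length-2 walks i = v_0 → v_1 → … → v_2 = j of Σ_t A[v_t][v_{t+1}]. For example, for (i, j) = (0, 1) we minimise over 2 possible intermediate vertex sequences; the minimum is 8, attained along the walk 0 → 0 → 1.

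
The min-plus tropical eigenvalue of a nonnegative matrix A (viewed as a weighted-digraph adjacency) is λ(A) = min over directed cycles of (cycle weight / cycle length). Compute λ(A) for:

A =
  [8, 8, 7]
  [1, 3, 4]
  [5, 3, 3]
λ(A) = 3

Enumerate directed cycles and compute their means (weight / length). Sample:
  cycle 0 → 0: weight = 8, length = 1, mean = 8/1 ≈ 8.000
  cycle 1 → 1: weight = 3, length = 1, mean = 3/1 ≈ 3.000
  cycle 2 → 2: weight = 3, length = 1, mean = 3/1 ≈ 3.000
  cycle 0 → 1 → 0: weight = 9, length = 2, mean = 9/2 ≈ 4.500
  cycle 0 → 2 → 0: weight = 12, length = 2, mean = 12/2 ≈ 6.000
  cycle 1 → 0 → 1: weight = 9, length = 2, mean = 9/2 ≈ 4.500
Minimum mean = 3.000, attained e.g. along the cycle 1 → 1 with weight 3 and length 1. So λ(A) = 3/1 = 3.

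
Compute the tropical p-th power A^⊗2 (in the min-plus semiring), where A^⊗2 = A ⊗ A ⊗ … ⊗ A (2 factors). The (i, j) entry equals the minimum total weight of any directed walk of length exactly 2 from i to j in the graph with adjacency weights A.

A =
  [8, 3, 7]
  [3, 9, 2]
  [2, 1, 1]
A^⊗2 =
  [6, 8, 5]
  [4, 3, 3]
  [3, 2, 2]

Each entry (A^⊗2)_ij equals the minimum over all length-2 walks i = v_0 → v_1 → … → v_2 = j of Σ_t A[v_t][v_{t+1}]. For example, for (i, j) = (0, 2) we minimise over 3 possible intermediate vertex sequences; the minimum is 5, attained along the walk 0 → 1 → 2.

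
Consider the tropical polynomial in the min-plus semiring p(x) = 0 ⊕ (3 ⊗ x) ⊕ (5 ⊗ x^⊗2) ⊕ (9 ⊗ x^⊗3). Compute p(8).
p(8) = 0

A tropical monomial a ⊗ x^⊗i evaluates to a + i · x. Evaluating each term at x = 8:
  Term 0 contributes 0 + 0 · 8 = 0
  Term 1 contributes 3 + 1 · 8 = 11
  Term 2 contributes 5 + 2 · 8 = 21
  Term 3 contributes 9 + 3 · 8 = 33
p(8) = ⊕ of these = min[0, 11, 21, 33] = 0.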